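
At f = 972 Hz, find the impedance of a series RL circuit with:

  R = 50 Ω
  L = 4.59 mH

Step 1 — Angular frequency: ω = 2π·f = 2π·972 = 6107 rad/s.
Step 2 — Component impedances:
  R: Z = R = 50 Ω
  L: Z = jωL = j·6107·0.00459 = 0 + j28.03 Ω
Step 3 — Series combination: Z_total = R + L = 50 + j28.03 Ω = 57.32∠29.3° Ω.

Z = 50 + j28.03 Ω = 57.32∠29.3° Ω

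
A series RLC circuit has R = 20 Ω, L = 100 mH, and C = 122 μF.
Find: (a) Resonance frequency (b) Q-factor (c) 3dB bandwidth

Step 1 — Resonance: ω₀ = 1/√(LC) = 1/√(0.1·0.000122) = 286.3 rad/s.
Step 2 — f₀ = ω₀/(2π) = 45.57 Hz.
Step 3 — Series Q: Q = ω₀L/R = 286.3·0.1/20 = 1.431.
Step 4 — Bandwidth: Δω = ω₀/Q = 200 rad/s; BW = Δω/(2π) = 31.83 Hz.

(a) f₀ = 45.57 Hz  (b) Q = 1.431  (c) BW = 31.83 Hz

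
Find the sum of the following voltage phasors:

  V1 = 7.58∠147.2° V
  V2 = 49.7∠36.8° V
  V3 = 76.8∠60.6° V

Step 1 — Convert each phasor to rectangular form:
  V1 = 7.58·(cos(147.2°) + j·sin(147.2°)) = -6.371 + j4.106 V
  V2 = 49.7·(cos(36.8°) + j·sin(36.8°)) = 39.8 + j29.77 V
  V3 = 76.8·(cos(60.6°) + j·sin(60.6°)) = 37.7 + j66.91 V
Step 2 — Sum components: V_total = 71.13 + j100.8 V.
Step 3 — Convert to polar: |V_total| = 123.4 V, ∠V_total = 54.8°.

V_total = 123.4∠54.8° V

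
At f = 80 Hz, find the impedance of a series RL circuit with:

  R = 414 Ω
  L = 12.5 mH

Step 1 — Angular frequency: ω = 2π·f = 2π·80 = 502.7 rad/s.
Step 2 — Component impedances:
  R: Z = R = 414 Ω
  L: Z = jωL = j·502.7·0.0125 = 0 + j6.283 Ω
Step 3 — Series combination: Z_total = R + L = 414 + j6.283 Ω = 414∠0.9° Ω.

Z = 414 + j6.283 Ω = 414∠0.9° Ω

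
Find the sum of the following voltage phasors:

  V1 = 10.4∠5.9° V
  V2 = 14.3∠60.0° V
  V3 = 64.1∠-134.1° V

Step 1 — Convert each phasor to rectangular form:
  V1 = 10.4·(cos(5.9°) + j·sin(5.9°)) = 10.34 + j1.069 V
  V2 = 14.3·(cos(60.0°) + j·sin(60.0°)) = 7.15 + j12.38 V
  V3 = 64.1·(cos(-134.1°) + j·sin(-134.1°)) = -44.61 - j46.03 V
Step 2 — Sum components: V_total = -27.11 - j32.58 V.
Step 3 — Convert to polar: |V_total| = 42.39 V, ∠V_total = -129.8°.

V_total = 42.39∠-129.8° V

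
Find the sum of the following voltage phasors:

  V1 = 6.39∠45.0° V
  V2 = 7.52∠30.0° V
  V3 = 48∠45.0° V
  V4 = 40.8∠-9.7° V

Step 1 — Convert each phasor to rectangular form:
  V1 = 6.39·(cos(45.0°) + j·sin(45.0°)) = 4.518 + j4.518 V
  V2 = 7.52·(cos(30.0°) + j·sin(30.0°)) = 6.513 + j3.76 V
  V3 = 48·(cos(45.0°) + j·sin(45.0°)) = 33.94 + j33.94 V
  V4 = 40.8·(cos(-9.7°) + j·sin(-9.7°)) = 40.22 - j6.874 V
Step 2 — Sum components: V_total = 85.19 + j35.35 V.
Step 3 — Convert to polar: |V_total| = 92.23 V, ∠V_total = 22.5°.

V_total = 92.23∠22.5° V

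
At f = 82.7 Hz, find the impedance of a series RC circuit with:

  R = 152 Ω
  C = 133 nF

Step 1 — Angular frequency: ω = 2π·f = 2π·82.7 = 519.6 rad/s.
Step 2 — Component impedances:
  R: Z = R = 152 Ω
  C: Z = 1/(jωC) = -j/(ω·C) = 0 - j1.447e+04 Ω
Step 3 — Series combination: Z_total = R + C = 152 - j1.447e+04 Ω = 1.447e+04∠-89.4° Ω.

Z = 152 - j1.447e+04 Ω = 1.447e+04∠-89.4° Ω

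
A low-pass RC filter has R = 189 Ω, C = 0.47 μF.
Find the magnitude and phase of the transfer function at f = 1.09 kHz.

Step 1 — Angular frequency: ω = 2π·1090 = 6849 rad/s.
Step 2 — Transfer function: H(jω) = 1/(1 + jωRC).
Step 3 — Denominator: 1 + jωRC = 1 + j·6849·189·4.7e-07 = 1 + j0.6084.
Step 4 — H = 0.7299 - j0.444.
Step 5 — Magnitude: |H| = 0.8543 (-1.4 dB); phase: φ = -31.3°.

|H| = 0.8543 (-1.4 dB), φ = -31.3°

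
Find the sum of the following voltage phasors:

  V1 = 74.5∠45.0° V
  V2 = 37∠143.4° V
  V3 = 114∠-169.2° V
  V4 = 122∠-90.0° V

Step 1 — Convert each phasor to rectangular form:
  V1 = 74.5·(cos(45.0°) + j·sin(45.0°)) = 52.68 + j52.68 V
  V2 = 37·(cos(143.4°) + j·sin(143.4°)) = -29.7 + j22.06 V
  V3 = 114·(cos(-169.2°) + j·sin(-169.2°)) = -112 - j21.36 V
  V4 = 122·(cos(-90.0°) + j·sin(-90.0°)) = 0 - j122 V
Step 2 — Sum components: V_total = -89.01 - j68.62 V.
Step 3 — Convert to polar: |V_total| = 112.4 V, ∠V_total = -142.4°.

V_total = 112.4∠-142.4° V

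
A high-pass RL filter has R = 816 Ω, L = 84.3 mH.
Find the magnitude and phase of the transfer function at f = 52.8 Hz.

Step 1 — Angular frequency: ω = 2π·52.8 = 331.8 rad/s.
Step 2 — Transfer function: H(jω) = jωL/(R + jωL).
Step 3 — Numerator jωL = j·27.97; denominator R + jωL = 816 + j27.97.
Step 4 — H = 0.001173 + j0.03423.
Step 5 — Magnitude: |H| = 0.03425 (-29.3 dB); phase: φ = 88.0°.

|H| = 0.03425 (-29.3 dB), φ = 88.0°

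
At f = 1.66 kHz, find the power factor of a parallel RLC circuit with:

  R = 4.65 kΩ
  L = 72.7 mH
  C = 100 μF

Step 1 — Angular frequency: ω = 2π·f = 2π·1660 = 1.043e+04 rad/s.
Step 2 — Component impedances:
  R: Z = R = 4650 Ω
  L: Z = jωL = j·1.043e+04·0.0727 = 0 + j758.3 Ω
  C: Z = 1/(jωC) = -j/(ω·C) = 0 - j0.9588 Ω
Step 3 — Parallel combination: 1/Z_total = 1/R + 1/L + 1/C; Z_total = 0.0001982 - j0.96 Ω = 0.96∠-90.0° Ω.
Step 4 — Power factor: PF = cos(φ) = Re(Z)/|Z| = 0.00019818/0.95998 = 0.0002064.
Step 5 — Type: Im(Z) = -0.96 ⇒ leading (phase φ = -90.0°).

PF = 0.0002064 (leading, φ = -90.0°)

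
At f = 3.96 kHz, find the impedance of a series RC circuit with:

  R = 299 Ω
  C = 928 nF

Step 1 — Angular frequency: ω = 2π·f = 2π·3960 = 2.488e+04 rad/s.
Step 2 — Component impedances:
  R: Z = R = 299 Ω
  C: Z = 1/(jωC) = -j/(ω·C) = 0 - j43.31 Ω
Step 3 — Series combination: Z_total = R + C = 299 - j43.31 Ω = 302.1∠-8.2° Ω.

Z = 299 - j43.31 Ω = 302.1∠-8.2° Ω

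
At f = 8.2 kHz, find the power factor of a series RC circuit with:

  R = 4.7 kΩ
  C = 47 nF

Step 1 — Angular frequency: ω = 2π·f = 2π·8200 = 5.152e+04 rad/s.
Step 2 — Component impedances:
  R: Z = R = 4700 Ω
  C: Z = 1/(jωC) = -j/(ω·C) = 0 - j413 Ω
Step 3 — Series combination: Z_total = R + C = 4700 - j413 Ω = 4718∠-5.0° Ω.
Step 4 — Power factor: PF = cos(φ) = Re(Z)/|Z| = 4700/4718 = 0.9962.
Step 5 — Type: Im(Z) = -413 ⇒ leading (phase φ = -5.0°).

PF = 0.9962 (leading, φ = -5.0°)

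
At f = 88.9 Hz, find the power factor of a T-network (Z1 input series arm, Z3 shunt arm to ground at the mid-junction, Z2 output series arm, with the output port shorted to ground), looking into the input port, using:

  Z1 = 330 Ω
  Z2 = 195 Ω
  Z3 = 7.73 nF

Step 1 — Angular frequency: ω = 2π·f = 2π·88.9 = 558.6 rad/s.
Step 2 — Component impedances:
  Z1: Z = R = 330 Ω
  Z2: Z = R = 195 Ω
  Z3: Z = 1/(jωC) = -j/(ω·C) = 0 - j2.316e+05 Ω
Step 3 — With the output port shorted to ground, the output series arm Z2 runs from the junction to ground; the shunt arm Z3 also runs from the junction to ground. They appear in parallel: Z3 || Z2 = 195 - j0.1642 Ω.
Step 4 — Series with input arm Z1: Z_in = Z1 + (Z3 || Z2) = 525 - j0.1642 Ω = 525∠-0.0° Ω.
Step 5 — Power factor: PF = cos(φ) = Re(Z)/|Z| = 525/525 = 1.
Step 6 — Type: Im(Z) = -0.1642 ⇒ leading (phase φ = -0.0°).

PF = 1 (leading, φ = -0.0°)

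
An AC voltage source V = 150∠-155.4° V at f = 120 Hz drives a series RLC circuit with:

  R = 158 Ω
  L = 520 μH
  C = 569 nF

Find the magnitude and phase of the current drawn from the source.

Step 1 — Angular frequency: ω = 2π·f = 2π·120 = 754 rad/s.
Step 2 — Component impedances:
  R: Z = R = 158 Ω
  L: Z = jωL = j·754·0.00052 = 0 + j0.3921 Ω
  C: Z = 1/(jωC) = -j/(ω·C) = 0 - j2331 Ω
Step 3 — Series combination: Z_total = R + L + C = 158 - j2331 Ω = 2336∠-86.1° Ω.
Step 4 — Source phasor: V = 150∠-155.4° V = -136.4 - j62.44 V.
Step 5 — Ohm's law: I = V / Z_total = (-136.4 - j62.44) / (158 - j2331) = 0.02272 - j0.06006 A.
Step 6 — Convert to polar: |I| = 0.06422 A, ∠I = -69.3°.

I = 0.06422∠-69.3° A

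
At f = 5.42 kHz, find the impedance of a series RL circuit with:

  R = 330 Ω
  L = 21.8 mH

Step 1 — Angular frequency: ω = 2π·f = 2π·5420 = 3.405e+04 rad/s.
Step 2 — Component impedances:
  R: Z = R = 330 Ω
  L: Z = jωL = j·3.405e+04·0.0218 = 0 + j742.4 Ω
Step 3 — Series combination: Z_total = R + L = 330 + j742.4 Ω = 812.4∠66.0° Ω.

Z = 330 + j742.4 Ω = 812.4∠66.0° Ω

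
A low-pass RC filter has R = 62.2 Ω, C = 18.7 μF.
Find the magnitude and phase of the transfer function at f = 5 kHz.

Step 1 — Angular frequency: ω = 2π·5000 = 3.142e+04 rad/s.
Step 2 — Transfer function: H(jω) = 1/(1 + jωRC).
Step 3 — Denominator: 1 + jωRC = 1 + j·3.142e+04·62.2·1.87e-05 = 1 + j36.54.
Step 4 — H = 0.0007484 - j0.02735.
Step 5 — Magnitude: |H| = 0.02736 (-31.3 dB); phase: φ = -88.4°.

|H| = 0.02736 (-31.3 dB), φ = -88.4°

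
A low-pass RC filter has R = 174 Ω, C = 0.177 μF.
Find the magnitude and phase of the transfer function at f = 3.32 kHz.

Step 1 — Angular frequency: ω = 2π·3320 = 2.086e+04 rad/s.
Step 2 — Transfer function: H(jω) = 1/(1 + jωRC).
Step 3 — Denominator: 1 + jωRC = 1 + j·2.086e+04·174·1.77e-07 = 1 + j0.6425.
Step 4 — H = 0.7078 - j0.4548.
Step 5 — Magnitude: |H| = 0.8413 (-1.5 dB); phase: φ = -32.7°.

|H| = 0.8413 (-1.5 dB), φ = -32.7°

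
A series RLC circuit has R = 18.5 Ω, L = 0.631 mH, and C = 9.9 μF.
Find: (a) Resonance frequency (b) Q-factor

Step 1 — Resonance condition Im(Z)=0 gives ω₀ = 1/√(LC).
Step 2 — ω₀ = 1/√(0.000631·9.9e-06) = 1.265e+04 rad/s.
Step 3 — f₀ = ω₀/(2π) = 2014 Hz.
Step 4 — Series Q: Q = ω₀L/R = 1.265e+04·0.000631/18.5 = 0.4315.

(a) f₀ = 2014 Hz  (b) Q = 0.4315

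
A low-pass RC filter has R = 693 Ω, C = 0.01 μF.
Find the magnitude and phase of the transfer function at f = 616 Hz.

Step 1 — Angular frequency: ω = 2π·616 = 3870 rad/s.
Step 2 — Transfer function: H(jω) = 1/(1 + jωRC).
Step 3 — Denominator: 1 + jωRC = 1 + j·3870·693·1e-08 = 1 + j0.02682.
Step 4 — H = 0.9993 - j0.0268.
Step 5 — Magnitude: |H| = 0.9996 (-0.0 dB); phase: φ = -1.5°.

|H| = 0.9996 (-0.0 dB), φ = -1.5°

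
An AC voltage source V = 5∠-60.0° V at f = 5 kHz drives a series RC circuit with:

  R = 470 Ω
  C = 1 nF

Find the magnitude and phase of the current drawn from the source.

Step 1 — Angular frequency: ω = 2π·f = 2π·5000 = 3.142e+04 rad/s.
Step 2 — Component impedances:
  R: Z = R = 470 Ω
  C: Z = 1/(jωC) = -j/(ω·C) = 0 - j3.183e+04 Ω
Step 3 — Series combination: Z_total = R + C = 470 - j3.183e+04 Ω = 3.183e+04∠-89.2° Ω.
Step 4 — Source phasor: V = 5∠-60.0° V = 2.5 - j4.33 V.
Step 5 — Ohm's law: I = V / Z_total = (2.5 - j4.33) / (470 - j3.183e+04) = 0.0001372 + j7.651e-05 A.
Step 6 — Convert to polar: |I| = 0.0001571 A, ∠I = 29.2°.

I = 0.0001571∠29.2° A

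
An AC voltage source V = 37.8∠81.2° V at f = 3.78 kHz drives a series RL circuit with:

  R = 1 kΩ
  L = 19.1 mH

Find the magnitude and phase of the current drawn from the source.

Step 1 — Angular frequency: ω = 2π·f = 2π·3780 = 2.375e+04 rad/s.
Step 2 — Component impedances:
  R: Z = R = 1000 Ω
  L: Z = jωL = j·2.375e+04·0.0191 = 0 + j453.6 Ω
Step 3 — Series combination: Z_total = R + L = 1000 + j453.6 Ω = 1098∠24.4° Ω.
Step 4 — Source phasor: V = 37.8∠81.2° V = 5.783 + j37.36 V.
Step 5 — Ohm's law: I = V / Z_total = (5.783 + j37.36) / (1000 + j453.6) = 0.01885 + j0.0288 A.
Step 6 — Convert to polar: |I| = 0.03442 A, ∠I = 56.8°.

I = 0.03442∠56.8° A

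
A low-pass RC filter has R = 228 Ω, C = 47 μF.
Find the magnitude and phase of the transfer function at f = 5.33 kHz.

Step 1 — Angular frequency: ω = 2π·5330 = 3.349e+04 rad/s.
Step 2 — Transfer function: H(jω) = 1/(1 + jωRC).
Step 3 — Denominator: 1 + jωRC = 1 + j·3.349e+04·228·4.7e-05 = 1 + j358.9.
Step 4 — H = 7.765e-06 - j0.002786.
Step 5 — Magnitude: |H| = 0.002786 (-51.1 dB); phase: φ = -89.8°.

|H| = 0.002786 (-51.1 dB), φ = -89.8°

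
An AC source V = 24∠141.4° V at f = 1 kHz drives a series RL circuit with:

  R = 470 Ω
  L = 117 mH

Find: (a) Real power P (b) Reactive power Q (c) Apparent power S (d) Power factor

Step 1 — Angular frequency: ω = 2π·f = 2π·1000 = 6283 rad/s.
Step 2 — Component impedances:
  R: Z = R = 470 Ω
  L: Z = jωL = j·6283·0.117 = 0 + j735.1 Ω
Step 3 — Series combination: Z_total = R + L = 470 + j735.1 Ω = 872.5∠57.4° Ω.
Step 4 — Source phasor: V = 24∠141.4° V = -18.76 + j14.97 V.
Step 5 — Current: I = V / Z = 0.002879 + j0.02735 A = 0.02751∠84.0° A.
Step 6 — Complex power: S = V·I* = 0.3556 + j0.5562 VA.
Step 7 — Real power: P = Re(S) = 0.3556 W.
Step 8 — Reactive power: Q = Im(S) = 0.5562 VAR.
Step 9 — Apparent power: |S| = 0.6601 VA.
Step 10 — Power factor: PF = P/|S| = 0.5387 (lagging).

(a) P = 0.3556 W  (b) Q = 0.5562 VAR  (c) S = 0.6601 VA  (d) PF = 0.5387 (lagging)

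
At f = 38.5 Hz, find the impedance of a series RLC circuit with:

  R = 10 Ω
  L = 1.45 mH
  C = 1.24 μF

Step 1 — Angular frequency: ω = 2π·f = 2π·38.5 = 241.9 rad/s.
Step 2 — Component impedances:
  R: Z = R = 10 Ω
  L: Z = jωL = j·241.9·0.00145 = 0 + j0.3508 Ω
  C: Z = 1/(jωC) = -j/(ω·C) = 0 - j3334 Ω
Step 3 — Series combination: Z_total = R + L + C = 10 - j3333 Ω = 3333∠-89.8° Ω.

Z = 10 - j3333 Ω = 3333∠-89.8° Ω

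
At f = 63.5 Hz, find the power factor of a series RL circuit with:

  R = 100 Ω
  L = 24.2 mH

Step 1 — Angular frequency: ω = 2π·f = 2π·63.5 = 399 rad/s.
Step 2 — Component impedances:
  R: Z = R = 100 Ω
  L: Z = jωL = j·399·0.0242 = 0 + j9.655 Ω
Step 3 — Series combination: Z_total = R + L = 100 + j9.655 Ω = 100.5∠5.5° Ω.
Step 4 — Power factor: PF = cos(φ) = Re(Z)/|Z| = 100/100.465 = 0.9954.
Step 5 — Type: Im(Z) = 9.655 ⇒ lagging (phase φ = 5.5°).

PF = 0.9954 (lagging, φ = 5.5°)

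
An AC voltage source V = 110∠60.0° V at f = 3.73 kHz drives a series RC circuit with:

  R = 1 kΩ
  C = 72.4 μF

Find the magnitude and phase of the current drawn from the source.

Step 1 — Angular frequency: ω = 2π·f = 2π·3730 = 2.344e+04 rad/s.
Step 2 — Component impedances:
  R: Z = R = 1000 Ω
  C: Z = 1/(jωC) = -j/(ω·C) = 0 - j0.5893 Ω
Step 3 — Series combination: Z_total = R + C = 1000 - j0.5893 Ω = 1000∠-0.0° Ω.
Step 4 — Source phasor: V = 110∠60.0° V = 55 + j95.26 V.
Step 5 — Ohm's law: I = V / Z_total = (55 + j95.26) / (1000 - j0.5893) = 0.05494 + j0.0953 A.
Step 6 — Convert to polar: |I| = 0.11 A, ∠I = 60.0°.

I = 0.11∠60.0° A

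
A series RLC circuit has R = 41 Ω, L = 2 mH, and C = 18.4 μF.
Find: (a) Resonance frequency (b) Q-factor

Step 1 — Resonance condition Im(Z)=0 gives ω₀ = 1/√(LC).
Step 2 — ω₀ = 1/√(0.002·1.84e-05) = 5213 rad/s.
Step 3 — f₀ = ω₀/(2π) = 829.7 Hz.
Step 4 — Series Q: Q = ω₀L/R = 5213·0.002/41 = 0.2543.

(a) f₀ = 829.7 Hz  (b) Q = 0.2543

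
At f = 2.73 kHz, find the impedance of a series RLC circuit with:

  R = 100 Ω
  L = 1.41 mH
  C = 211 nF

Step 1 — Angular frequency: ω = 2π·f = 2π·2730 = 1.715e+04 rad/s.
Step 2 — Component impedances:
  R: Z = R = 100 Ω
  L: Z = jωL = j·1.715e+04·0.00141 = 0 + j24.19 Ω
  C: Z = 1/(jωC) = -j/(ω·C) = 0 - j276.3 Ω
Step 3 — Series combination: Z_total = R + L + C = 100 - j252.1 Ω = 271.2∠-68.4° Ω.

Z = 100 - j252.1 Ω = 271.2∠-68.4° Ω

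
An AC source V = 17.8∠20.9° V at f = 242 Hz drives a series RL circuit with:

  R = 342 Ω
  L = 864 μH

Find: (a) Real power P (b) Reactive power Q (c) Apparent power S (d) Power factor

Step 1 — Angular frequency: ω = 2π·f = 2π·242 = 1521 rad/s.
Step 2 — Component impedances:
  R: Z = R = 342 Ω
  L: Z = jωL = j·1521·0.000864 = 0 + j1.314 Ω
Step 3 — Series combination: Z_total = R + L = 342 + j1.314 Ω = 342∠0.2° Ω.
Step 4 — Source phasor: V = 17.8∠20.9° V = 16.63 + j6.35 V.
Step 5 — Current: I = V / Z = 0.04869 + j0.01838 A = 0.05205∠20.7° A.
Step 6 — Complex power: S = V·I* = 0.9264 + j0.003559 VA.
Step 7 — Real power: P = Re(S) = 0.9264 W.
Step 8 — Reactive power: Q = Im(S) = 0.003559 VAR.
Step 9 — Apparent power: |S| = 0.9264 VA.
Step 10 — Power factor: PF = P/|S| = 1 (lagging).

(a) P = 0.9264 W  (b) Q = 0.003559 VAR  (c) S = 0.9264 VA  (d) PF = 1 (lagging)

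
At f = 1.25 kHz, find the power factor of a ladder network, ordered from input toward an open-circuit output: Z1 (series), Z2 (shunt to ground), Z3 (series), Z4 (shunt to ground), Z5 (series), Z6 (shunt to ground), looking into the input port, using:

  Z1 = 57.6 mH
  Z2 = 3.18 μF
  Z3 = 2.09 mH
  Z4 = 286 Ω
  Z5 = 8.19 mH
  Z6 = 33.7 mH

Step 1 — Angular frequency: ω = 2π·f = 2π·1250 = 7854 rad/s.
Step 2 — Component impedances:
  Z1: Z = jωL = j·7854·0.0576 = 0 + j452.4 Ω
  Z2: Z = 1/(jωC) = -j/(ω·C) = 0 - j40.04 Ω
  Z3: Z = jωL = j·7854·0.00209 = 0 + j16.41 Ω
  Z4: Z = R = 286 Ω
  Z5: Z = jωL = j·7854·0.00819 = 0 + j64.32 Ω
  Z6: Z = jωL = j·7854·0.0337 = 0 + j264.7 Ω
Step 3 — Ladder network (open output): work backward from the far end, alternating series and parallel combinations. Z_in = 6.455 + j407.7 Ω = 407.7∠89.1° Ω.
Step 4 — Power factor: PF = cos(φ) = Re(Z)/|Z| = 6.455/407.7 = 0.01583.
Step 5 — Type: Im(Z) = 407.7 ⇒ lagging (phase φ = 89.1°).

PF = 0.01583 (lagging, φ = 89.1°)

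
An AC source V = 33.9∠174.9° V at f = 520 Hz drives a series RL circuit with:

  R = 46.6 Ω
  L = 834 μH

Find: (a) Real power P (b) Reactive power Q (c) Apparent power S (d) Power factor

Step 1 — Angular frequency: ω = 2π·f = 2π·520 = 3267 rad/s.
Step 2 — Component impedances:
  R: Z = R = 46.6 Ω
  L: Z = jωL = j·3267·0.000834 = 0 + j2.725 Ω
Step 3 — Series combination: Z_total = R + L = 46.6 + j2.725 Ω = 46.68∠3.3° Ω.
Step 4 — Source phasor: V = 33.9∠174.9° V = -33.77 + j3.014 V.
Step 5 — Current: I = V / Z = -0.7184 + j0.1067 A = 0.7262∠171.6° A.
Step 6 — Complex power: S = V·I* = 24.58 + j1.437 VA.
Step 7 — Real power: P = Re(S) = 24.58 W.
Step 8 — Reactive power: Q = Im(S) = 1.437 VAR.
Step 9 — Apparent power: |S| = 24.62 VA.
Step 10 — Power factor: PF = P/|S| = 0.9983 (lagging).

(a) P = 24.58 W  (b) Q = 1.437 VAR  (c) S = 24.62 VA  (d) PF = 0.9983 (lagging)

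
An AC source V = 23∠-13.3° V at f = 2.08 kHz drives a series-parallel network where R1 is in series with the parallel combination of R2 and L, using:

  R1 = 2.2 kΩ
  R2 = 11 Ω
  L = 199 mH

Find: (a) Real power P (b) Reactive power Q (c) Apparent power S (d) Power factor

Step 1 — Angular frequency: ω = 2π·f = 2π·2080 = 1.307e+04 rad/s.
Step 2 — Component impedances:
  R1: Z = R = 2200 Ω
  R2: Z = R = 11 Ω
  L: Z = jωL = j·1.307e+04·0.199 = 0 + j2601 Ω
Step 3 — Parallel branch: R2 || L = 1/(1/R2 + 1/L) = 11 + j0.04652 Ω.
Step 4 — Series with R1: Z_total = R1 + (R2 || L) = 2211 + j0.04652 Ω = 2211∠0.0° Ω.
Step 5 — Source phasor: V = 23∠-13.3° V = 22.38 - j5.291 V.
Step 6 — Current: I = V / Z = 0.01012 - j0.002393 A = 0.0104∠-13.3° A.
Step 7 — Complex power: S = V·I* = 0.2393 + j5.035e-06 VA.
Step 8 — Real power: P = Re(S) = 0.2393 W.
Step 9 — Reactive power: Q = Im(S) = 5.035e-06 VAR.
Step 10 — Apparent power: |S| = 0.2393 VA.
Step 11 — Power factor: PF = P/|S| = 1 (lagging).

(a) P = 0.2393 W  (b) Q = 5.035e-06 VAR  (c) S = 0.2393 VA  (d) PF = 1 (lagging)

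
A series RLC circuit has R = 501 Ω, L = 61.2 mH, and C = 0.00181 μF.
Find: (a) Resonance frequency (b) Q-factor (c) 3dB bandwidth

Step 1 — Resonance condition Im(Z)=0 gives ω₀ = 1/√(LC).
Step 2 — ω₀ = 1/√(0.0612·1.81e-09) = 9.501e+04 rad/s.
Step 3 — f₀ = ω₀/(2π) = 1.512e+04 Hz.
Step 4 — Series Q: Q = ω₀L/R = 9.501e+04·0.0612/501 = 11.61.
Step 5 — 3dB bandwidth: Δω = ω₀/Q = 8186 rad/s; BW = Δω/(2π) = 1303 Hz.

(a) f₀ = 1.512e+04 Hz  (b) Q = 11.61  (c) BW = 1303 Hz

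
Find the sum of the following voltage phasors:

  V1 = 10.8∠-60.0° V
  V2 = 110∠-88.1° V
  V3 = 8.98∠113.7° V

Step 1 — Convert each phasor to rectangular form:
  V1 = 10.8·(cos(-60.0°) + j·sin(-60.0°)) = 5.4 - j9.353 V
  V2 = 110·(cos(-88.1°) + j·sin(-88.1°)) = 3.647 - j109.9 V
  V3 = 8.98·(cos(113.7°) + j·sin(113.7°)) = -3.609 + j8.223 V
Step 2 — Sum components: V_total = 5.438 - j111.1 V.
Step 3 — Convert to polar: |V_total| = 111.2 V, ∠V_total = -87.2°.

V_total = 111.2∠-87.2° V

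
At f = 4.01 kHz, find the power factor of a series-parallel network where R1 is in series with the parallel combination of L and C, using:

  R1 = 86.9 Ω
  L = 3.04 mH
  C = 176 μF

Step 1 — Angular frequency: ω = 2π·f = 2π·4010 = 2.52e+04 rad/s.
Step 2 — Component impedances:
  R1: Z = R = 86.9 Ω
  L: Z = jωL = j·2.52e+04·0.00304 = 0 + j76.59 Ω
  C: Z = 1/(jωC) = -j/(ω·C) = 0 - j0.2255 Ω
Step 3 — Parallel branch: L || C = 1/(1/L + 1/C) = 0 - j0.2262 Ω.
Step 4 — Series with R1: Z_total = R1 + (L || C) = 86.9 - j0.2262 Ω = 86.9∠-0.1° Ω.
Step 5 — Power factor: PF = cos(φ) = Re(Z)/|Z| = 86.9/86.9 = 1.
Step 6 — Type: Im(Z) = -0.2262 ⇒ leading (phase φ = -0.1°).

PF = 1 (leading, φ = -0.1°)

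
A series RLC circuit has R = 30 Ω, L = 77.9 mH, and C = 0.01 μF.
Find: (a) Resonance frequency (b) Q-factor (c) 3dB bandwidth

Step 1 — Resonance: ω₀ = 1/√(LC) = 1/√(0.0779·1e-08) = 3.583e+04 rad/s.
Step 2 — f₀ = ω₀/(2π) = 5702 Hz.
Step 3 — Series Q: Q = ω₀L/R = 3.583e+04·0.0779/30 = 93.04.
Step 4 — Bandwidth: Δω = ω₀/Q = 385.1 rad/s; BW = Δω/(2π) = 61.29 Hz.

(a) f₀ = 5702 Hz  (b) Q = 93.04  (c) BW = 61.29 Hz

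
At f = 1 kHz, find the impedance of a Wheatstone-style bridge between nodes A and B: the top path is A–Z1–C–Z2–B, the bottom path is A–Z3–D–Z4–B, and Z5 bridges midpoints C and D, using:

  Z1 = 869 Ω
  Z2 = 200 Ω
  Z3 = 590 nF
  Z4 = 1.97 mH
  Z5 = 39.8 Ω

Step 1 — Angular frequency: ω = 2π·f = 2π·1000 = 6283 rad/s.
Step 2 — Component impedances:
  Z1: Z = R = 869 Ω
  Z2: Z = R = 200 Ω
  Z3: Z = 1/(jωC) = -j/(ω·C) = 0 - j269.8 Ω
  Z4: Z = jωL = j·6283·0.00197 = 0 + j12.38 Ω
  Z5: Z = R = 39.8 Ω
Step 3 — Bridge requires nodal analysis (the Z5 bridge couples midpoints C and D, so the two paths cannot be reduced to a simple series/parallel combination). Setting node B to ground and injecting 1 A at node A, the 3-node admittance system at A, C, D solves to V_A = Z_AB = 73.55 - j235.6 Ω = 246.8∠-72.7° Ω.

Z = 73.55 - j235.6 Ω = 246.8∠-72.7° Ω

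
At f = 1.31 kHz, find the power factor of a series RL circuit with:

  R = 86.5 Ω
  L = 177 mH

Step 1 — Angular frequency: ω = 2π·f = 2π·1310 = 8231 rad/s.
Step 2 — Component impedances:
  R: Z = R = 86.5 Ω
  L: Z = jωL = j·8231·0.177 = 0 + j1457 Ω
Step 3 — Series combination: Z_total = R + L = 86.5 + j1457 Ω = 1459∠86.6° Ω.
Step 4 — Power factor: PF = cos(φ) = Re(Z)/|Z| = 86.5/1459.4 = 0.05927.
Step 5 — Type: Im(Z) = 1457 ⇒ lagging (phase φ = 86.6°).

PF = 0.05927 (lagging, φ = 86.6°)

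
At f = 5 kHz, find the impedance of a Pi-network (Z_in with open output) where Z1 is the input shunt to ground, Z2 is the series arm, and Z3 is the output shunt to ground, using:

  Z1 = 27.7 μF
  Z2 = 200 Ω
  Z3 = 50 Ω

Step 1 — Angular frequency: ω = 2π·f = 2π·5000 = 3.142e+04 rad/s.
Step 2 — Component impedances:
  Z1: Z = 1/(jωC) = -j/(ω·C) = 0 - j1.149 Ω
  Z2: Z = R = 200 Ω
  Z3: Z = R = 50 Ω
Step 3 — With open output, the series arm Z2 and the output shunt Z3 appear in series to ground: Z2 + Z3 = 250 Ω.
Step 4 — Parallel with input shunt Z1: Z_in = Z1 || (Z2 + Z3) = 0.005282 - j1.149 Ω = 1.149∠-89.7° Ω.

Z = 0.005282 - j1.149 Ω = 1.149∠-89.7° Ω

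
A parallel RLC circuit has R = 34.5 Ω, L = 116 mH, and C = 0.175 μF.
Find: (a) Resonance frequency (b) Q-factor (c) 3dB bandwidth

Step 1 — Resonance: ω₀ = 1/√(LC) = 1/√(0.116·1.75e-07) = 7019 rad/s.
Step 2 — f₀ = ω₀/(2π) = 1117 Hz.
Step 3 — Parallel Q: Q = R/(ω₀L) = 34.5/(7019·0.116) = 0.04237.
Step 4 — Bandwidth: Δω = ω₀/Q = 1.656e+05 rad/s; BW = Δω/(2π) = 2.636e+04 Hz.

(a) f₀ = 1117 Hz  (b) Q = 0.04237  (c) BW = 2.636e+04 Hz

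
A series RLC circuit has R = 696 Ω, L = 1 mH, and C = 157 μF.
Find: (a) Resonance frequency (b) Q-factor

Step 1 — Resonance condition Im(Z)=0 gives ω₀ = 1/√(LC).
Step 2 — ω₀ = 1/√(0.001·0.000157) = 2524 rad/s.
Step 3 — f₀ = ω₀/(2π) = 401.7 Hz.
Step 4 — Series Q: Q = ω₀L/R = 2524·0.001/696 = 0.003626.

(a) f₀ = 401.7 Hz  (b) Q = 0.003626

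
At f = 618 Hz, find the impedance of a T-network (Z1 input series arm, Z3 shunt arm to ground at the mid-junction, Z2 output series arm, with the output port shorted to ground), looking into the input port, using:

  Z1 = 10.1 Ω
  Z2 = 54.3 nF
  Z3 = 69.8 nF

Step 1 — Angular frequency: ω = 2π·f = 2π·618 = 3883 rad/s.
Step 2 — Component impedances:
  Z1: Z = R = 10.1 Ω
  Z2: Z = 1/(jωC) = -j/(ω·C) = 0 - j4743 Ω
  Z3: Z = 1/(jωC) = -j/(ω·C) = 0 - j3690 Ω
Step 3 — With the output port shorted to ground, the output series arm Z2 runs from the junction to ground; the shunt arm Z3 also runs from the junction to ground. They appear in parallel: Z3 || Z2 = 0 - j2075 Ω.
Step 4 — Series with input arm Z1: Z_in = Z1 + (Z3 || Z2) = 10.1 - j2075 Ω = 2075∠-89.7° Ω.

Z = 10.1 - j2075 Ω = 2075∠-89.7° Ω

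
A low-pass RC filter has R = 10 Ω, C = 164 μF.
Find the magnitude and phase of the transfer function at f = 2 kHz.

Step 1 — Angular frequency: ω = 2π·2000 = 1.257e+04 rad/s.
Step 2 — Transfer function: H(jω) = 1/(1 + jωRC).
Step 3 — Denominator: 1 + jωRC = 1 + j·1.257e+04·10·0.000164 = 1 + j20.61.
Step 4 — H = 0.002349 - j0.04841.
Step 5 — Magnitude: |H| = 0.04847 (-26.3 dB); phase: φ = -87.2°.

|H| = 0.04847 (-26.3 dB), φ = -87.2°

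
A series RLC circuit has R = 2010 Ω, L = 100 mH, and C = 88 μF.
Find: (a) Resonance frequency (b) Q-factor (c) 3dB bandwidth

Step 1 — Resonance: ω₀ = 1/√(LC) = 1/√(0.1·8.8e-05) = 337.1 rad/s.
Step 2 — f₀ = ω₀/(2π) = 53.65 Hz.
Step 3 — Series Q: Q = ω₀L/R = 337.1·0.1/2010 = 0.01677.
Step 4 — Bandwidth: Δω = ω₀/Q = 2.01e+04 rad/s; BW = Δω/(2π) = 3199 Hz.

(a) f₀ = 53.65 Hz  (b) Q = 0.01677  (c) BW = 3199 Hz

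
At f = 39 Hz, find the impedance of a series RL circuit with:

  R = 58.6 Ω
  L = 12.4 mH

Step 1 — Angular frequency: ω = 2π·f = 2π·39 = 245 rad/s.
Step 2 — Component impedances:
  R: Z = R = 58.6 Ω
  L: Z = jωL = j·245·0.0124 = 0 + j3.039 Ω
Step 3 — Series combination: Z_total = R + L = 58.6 + j3.039 Ω = 58.68∠3.0° Ω.

Z = 58.6 + j3.039 Ω = 58.68∠3.0° Ω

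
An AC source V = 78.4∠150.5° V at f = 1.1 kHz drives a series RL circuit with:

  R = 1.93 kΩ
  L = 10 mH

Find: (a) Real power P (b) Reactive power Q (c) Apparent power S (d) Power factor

Step 1 — Angular frequency: ω = 2π·f = 2π·1100 = 6912 rad/s.
Step 2 — Component impedances:
  R: Z = R = 1930 Ω
  L: Z = jωL = j·6912·0.01 = 0 + j69.12 Ω
Step 3 — Series combination: Z_total = R + L = 1930 + j69.12 Ω = 1931∠2.1° Ω.
Step 4 — Source phasor: V = 78.4∠150.5° V = -68.24 + j38.61 V.
Step 5 — Current: I = V / Z = -0.03459 + j0.02124 A = 0.0406∠148.4° A.
Step 6 — Complex power: S = V·I* = 3.181 + j0.1139 VA.
Step 7 — Real power: P = Re(S) = 3.181 W.
Step 8 — Reactive power: Q = Im(S) = 0.1139 VAR.
Step 9 — Apparent power: |S| = 3.183 VA.
Step 10 — Power factor: PF = P/|S| = 0.9994 (lagging).

(a) P = 3.181 W  (b) Q = 0.1139 VAR  (c) S = 3.183 VA  (d) PF = 0.9994 (lagging)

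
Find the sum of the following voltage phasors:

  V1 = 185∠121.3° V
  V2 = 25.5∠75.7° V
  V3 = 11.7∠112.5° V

Step 1 — Convert each phasor to rectangular form:
  V1 = 185·(cos(121.3°) + j·sin(121.3°)) = -96.11 + j158.1 V
  V2 = 25.5·(cos(75.7°) + j·sin(75.7°)) = 6.298 + j24.71 V
  V3 = 11.7·(cos(112.5°) + j·sin(112.5°)) = -4.477 + j10.81 V
Step 2 — Sum components: V_total = -94.29 + j193.6 V.
Step 3 — Convert to polar: |V_total| = 215.3 V, ∠V_total = 116.0°.

V_total = 215.3∠116.0° V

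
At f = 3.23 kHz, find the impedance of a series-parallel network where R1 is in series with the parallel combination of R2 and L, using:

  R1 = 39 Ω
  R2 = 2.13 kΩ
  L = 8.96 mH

Step 1 — Angular frequency: ω = 2π·f = 2π·3230 = 2.029e+04 rad/s.
Step 2 — Component impedances:
  R1: Z = R = 39 Ω
  R2: Z = R = 2130 Ω
  L: Z = jωL = j·2.029e+04·0.00896 = 0 + j181.8 Ω
Step 3 — Parallel branch: R2 || L = 1/(1/R2 + 1/L) = 15.41 + j180.5 Ω.
Step 4 — Series with R1: Z_total = R1 + (R2 || L) = 54.41 + j180.5 Ω = 188.5∠73.2° Ω.

Z = 54.41 + j180.5 Ω = 188.5∠73.2° Ω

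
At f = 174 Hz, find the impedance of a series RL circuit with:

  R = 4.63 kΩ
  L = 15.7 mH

Step 1 — Angular frequency: ω = 2π·f = 2π·174 = 1093 rad/s.
Step 2 — Component impedances:
  R: Z = R = 4630 Ω
  L: Z = jωL = j·1093·0.0157 = 0 + j17.16 Ω
Step 3 — Series combination: Z_total = R + L = 4630 + j17.16 Ω = 4630∠0.2° Ω.

Z = 4630 + j17.16 Ω = 4630∠0.2° Ω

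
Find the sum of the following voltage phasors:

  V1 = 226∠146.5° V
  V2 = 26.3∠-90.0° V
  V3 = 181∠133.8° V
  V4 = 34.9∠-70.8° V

Step 1 — Convert each phasor to rectangular form:
  V1 = 226·(cos(146.5°) + j·sin(146.5°)) = -188.5 + j124.7 V
  V2 = 26.3·(cos(-90.0°) + j·sin(-90.0°)) = 0 - j26.3 V
  V3 = 181·(cos(133.8°) + j·sin(133.8°)) = -125.3 + j130.6 V
  V4 = 34.9·(cos(-70.8°) + j·sin(-70.8°)) = 11.48 - j32.96 V
Step 2 — Sum components: V_total = -302.3 + j196.1 V.
Step 3 — Convert to polar: |V_total| = 360.3 V, ∠V_total = 147.0°.

V_total = 360.3∠147.0° V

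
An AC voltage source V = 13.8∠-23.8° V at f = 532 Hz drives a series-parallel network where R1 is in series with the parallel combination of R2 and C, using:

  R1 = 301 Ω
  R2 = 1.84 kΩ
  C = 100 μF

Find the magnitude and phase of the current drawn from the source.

Step 1 — Angular frequency: ω = 2π·f = 2π·532 = 3343 rad/s.
Step 2 — Component impedances:
  R1: Z = R = 301 Ω
  R2: Z = R = 1840 Ω
  C: Z = 1/(jωC) = -j/(ω·C) = 0 - j2.992 Ω
Step 3 — Parallel branch: R2 || C = 1/(1/R2 + 1/C) = 0.004864 - j2.992 Ω.
Step 4 — Series with R1: Z_total = R1 + (R2 || C) = 301 - j2.992 Ω = 301∠-0.6° Ω.
Step 5 — Source phasor: V = 13.8∠-23.8° V = 12.63 - j5.569 V.
Step 6 — Ohm's law: I = V / Z_total = (12.63 - j5.569) / (301 - j2.992) = 0.04213 - j0.01808 A.
Step 7 — Convert to polar: |I| = 0.04584 A, ∠I = -23.2°.

I = 0.04584∠-23.2° A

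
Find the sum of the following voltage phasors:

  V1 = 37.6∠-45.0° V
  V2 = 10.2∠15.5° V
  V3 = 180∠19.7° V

Step 1 — Convert each phasor to rectangular form:
  V1 = 37.6·(cos(-45.0°) + j·sin(-45.0°)) = 26.59 - j26.59 V
  V2 = 10.2·(cos(15.5°) + j·sin(15.5°)) = 9.829 + j2.726 V
  V3 = 180·(cos(19.7°) + j·sin(19.7°)) = 169.5 + j60.68 V
Step 2 — Sum components: V_total = 205.9 + j36.82 V.
Step 3 — Convert to polar: |V_total| = 209.1 V, ∠V_total = 10.1°.

V_total = 209.1∠10.1° V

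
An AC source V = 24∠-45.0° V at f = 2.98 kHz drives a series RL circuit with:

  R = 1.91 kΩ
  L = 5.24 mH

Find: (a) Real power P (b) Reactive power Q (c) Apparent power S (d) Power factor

Step 1 — Angular frequency: ω = 2π·f = 2π·2980 = 1.872e+04 rad/s.
Step 2 — Component impedances:
  R: Z = R = 1910 Ω
  L: Z = jωL = j·1.872e+04·0.00524 = 0 + j98.11 Ω
Step 3 — Series combination: Z_total = R + L = 1910 + j98.11 Ω = 1913∠2.9° Ω.
Step 4 — Source phasor: V = 24∠-45.0° V = 16.97 - j16.97 V.
Step 5 — Current: I = V / Z = 0.008407 - j0.009317 A = 0.01255∠-47.9° A.
Step 6 — Complex power: S = V·I* = 0.3008 + j0.01545 VA.
Step 7 — Real power: P = Re(S) = 0.3008 W.
Step 8 — Reactive power: Q = Im(S) = 0.01545 VAR.
Step 9 — Apparent power: |S| = 0.3012 VA.
Step 10 — Power factor: PF = P/|S| = 0.9987 (lagging).

(a) P = 0.3008 W  (b) Q = 0.01545 VAR  (c) S = 0.3012 VA  (d) PF = 0.9987 (lagging)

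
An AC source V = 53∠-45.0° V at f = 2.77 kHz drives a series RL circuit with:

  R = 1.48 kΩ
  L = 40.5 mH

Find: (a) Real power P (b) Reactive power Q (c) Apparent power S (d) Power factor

Step 1 — Angular frequency: ω = 2π·f = 2π·2770 = 1.74e+04 rad/s.
Step 2 — Component impedances:
  R: Z = R = 1480 Ω
  L: Z = jωL = j·1.74e+04·0.0405 = 0 + j704.9 Ω
Step 3 — Series combination: Z_total = R + L = 1480 + j704.9 Ω = 1639∠25.5° Ω.
Step 4 — Source phasor: V = 53∠-45.0° V = 37.48 - j37.48 V.
Step 5 — Current: I = V / Z = 0.01081 - j0.03047 A = 0.03233∠-70.5° A.
Step 6 — Complex power: S = V·I* = 1.547 + j0.7368 VA.
Step 7 — Real power: P = Re(S) = 1.547 W.
Step 8 — Reactive power: Q = Im(S) = 0.7368 VAR.
Step 9 — Apparent power: |S| = 1.714 VA.
Step 10 — Power factor: PF = P/|S| = 0.9028 (lagging).

(a) P = 1.547 W  (b) Q = 0.7368 VAR  (c) S = 1.714 VA  (d) PF = 0.9028 (lagging)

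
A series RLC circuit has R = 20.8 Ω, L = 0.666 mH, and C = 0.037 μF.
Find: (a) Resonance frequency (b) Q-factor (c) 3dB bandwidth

Step 1 — Resonance: ω₀ = 1/√(LC) = 1/√(0.000666·3.7e-08) = 2.014e+05 rad/s.
Step 2 — f₀ = ω₀/(2π) = 3.206e+04 Hz.
Step 3 — Series Q: Q = ω₀L/R = 2.014e+05·0.000666/20.8 = 6.45.
Step 4 — Bandwidth: Δω = ω₀/Q = 3.123e+04 rad/s; BW = Δω/(2π) = 4971 Hz.

(a) f₀ = 3.206e+04 Hz  (b) Q = 6.45  (c) BW = 4971 Hz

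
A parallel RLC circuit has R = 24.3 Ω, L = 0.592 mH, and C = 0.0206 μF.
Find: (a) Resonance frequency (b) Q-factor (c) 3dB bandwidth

Step 1 — Resonance: ω₀ = 1/√(LC) = 1/√(0.000592·2.06e-08) = 2.864e+05 rad/s.
Step 2 — f₀ = ω₀/(2π) = 4.557e+04 Hz.
Step 3 — Parallel Q: Q = R/(ω₀L) = 24.3/(2.864e+05·0.000592) = 0.1433.
Step 4 — Bandwidth: Δω = ω₀/Q = 1.998e+06 rad/s; BW = Δω/(2π) = 3.179e+05 Hz.

(a) f₀ = 4.557e+04 Hz  (b) Q = 0.1433  (c) BW = 3.179e+05 Hz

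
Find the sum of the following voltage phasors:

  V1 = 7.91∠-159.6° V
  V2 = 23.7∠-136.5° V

Step 1 — Convert each phasor to rectangular form:
  V1 = 7.91·(cos(-159.6°) + j·sin(-159.6°)) = -7.414 - j2.757 V
  V2 = 23.7·(cos(-136.5°) + j·sin(-136.5°)) = -17.19 - j16.31 V
Step 2 — Sum components: V_total = -24.61 - j19.07 V.
Step 3 — Convert to polar: |V_total| = 31.13 V, ∠V_total = -142.2°.

V_total = 31.13∠-142.2° V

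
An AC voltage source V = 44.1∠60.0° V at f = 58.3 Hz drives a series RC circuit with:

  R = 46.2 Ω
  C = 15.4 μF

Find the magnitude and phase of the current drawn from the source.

Step 1 — Angular frequency: ω = 2π·f = 2π·58.3 = 366.3 rad/s.
Step 2 — Component impedances:
  R: Z = R = 46.2 Ω
  C: Z = 1/(jωC) = -j/(ω·C) = 0 - j177.3 Ω
Step 3 — Series combination: Z_total = R + C = 46.2 - j177.3 Ω = 183.2∠-75.4° Ω.
Step 4 — Source phasor: V = 44.1∠60.0° V = 22.05 + j38.19 V.
Step 5 — Ohm's law: I = V / Z_total = (22.05 + j38.19) / (46.2 - j177.3) = -0.1714 + j0.1691 A.
Step 6 — Convert to polar: |I| = 0.2407 A, ∠I = 135.4°.

I = 0.2407∠135.4° A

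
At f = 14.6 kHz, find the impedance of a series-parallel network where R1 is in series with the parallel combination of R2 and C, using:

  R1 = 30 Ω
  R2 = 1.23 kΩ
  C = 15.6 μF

Step 1 — Angular frequency: ω = 2π·f = 2π·1.46e+04 = 9.173e+04 rad/s.
Step 2 — Component impedances:
  R1: Z = R = 30 Ω
  R2: Z = R = 1230 Ω
  C: Z = 1/(jωC) = -j/(ω·C) = 0 - j0.6988 Ω
Step 3 — Parallel branch: R2 || C = 1/(1/R2 + 1/C) = 0.000397 - j0.6988 Ω.
Step 4 — Series with R1: Z_total = R1 + (R2 || C) = 30 - j0.6988 Ω = 30.01∠-1.3° Ω.

Z = 30 - j0.6988 Ω = 30.01∠-1.3° Ω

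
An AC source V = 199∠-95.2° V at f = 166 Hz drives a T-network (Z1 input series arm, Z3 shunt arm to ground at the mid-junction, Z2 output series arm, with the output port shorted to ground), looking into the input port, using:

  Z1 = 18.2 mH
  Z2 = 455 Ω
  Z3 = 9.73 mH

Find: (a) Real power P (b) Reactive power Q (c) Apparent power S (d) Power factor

Step 1 — Angular frequency: ω = 2π·f = 2π·166 = 1043 rad/s.
Step 2 — Component impedances:
  Z1: Z = jωL = j·1043·0.0182 = 0 + j18.98 Ω
  Z2: Z = R = 455 Ω
  Z3: Z = jωL = j·1043·0.00973 = 0 + j10.15 Ω
Step 3 — With the output port shorted to ground, the output series arm Z2 runs from the junction to ground; the shunt arm Z3 also runs from the junction to ground. They appear in parallel: Z3 || Z2 = 0.2262 + j10.14 Ω.
Step 4 — Series with input arm Z1: Z_in = Z1 + (Z3 || Z2) = 0.2262 + j29.13 Ω = 29.13∠89.6° Ω.
Step 5 — Source phasor: V = 199∠-95.2° V = -18.04 - j198.2 V.
Step 6 — Current: I = V / Z = -6.809 + j0.5663 A = 6.832∠175.2° A.
Step 7 — Complex power: S = V·I* = 10.56 + j1360 VA.
Step 8 — Real power: P = Re(S) = 10.56 W.
Step 9 — Reactive power: Q = Im(S) = 1360 VAR.
Step 10 — Apparent power: |S| = 1360 VA.
Step 11 — Power factor: PF = P/|S| = 0.007767 (lagging).

(a) P = 10.56 W  (b) Q = 1360 VAR  (c) S = 1360 VA  (d) PF = 0.007767 (lagging)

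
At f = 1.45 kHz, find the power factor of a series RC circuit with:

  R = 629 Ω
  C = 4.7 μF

Step 1 — Angular frequency: ω = 2π·f = 2π·1450 = 9111 rad/s.
Step 2 — Component impedances:
  R: Z = R = 629 Ω
  C: Z = 1/(jωC) = -j/(ω·C) = 0 - j23.35 Ω
Step 3 — Series combination: Z_total = R + C = 629 - j23.35 Ω = 629.4∠-2.1° Ω.
Step 4 — Power factor: PF = cos(φ) = Re(Z)/|Z| = 629/629.43 = 0.9993.
Step 5 — Type: Im(Z) = -23.35 ⇒ leading (phase φ = -2.1°).

PF = 0.9993 (leading, φ = -2.1°)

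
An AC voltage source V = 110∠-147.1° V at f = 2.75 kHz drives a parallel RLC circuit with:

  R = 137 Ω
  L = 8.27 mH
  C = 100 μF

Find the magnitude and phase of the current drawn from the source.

Step 1 — Angular frequency: ω = 2π·f = 2π·2750 = 1.728e+04 rad/s.
Step 2 — Component impedances:
  R: Z = R = 137 Ω
  L: Z = jωL = j·1.728e+04·0.00827 = 0 + j142.9 Ω
  C: Z = 1/(jωC) = -j/(ω·C) = 0 - j0.5787 Ω
Step 3 — Parallel combination: 1/Z_total = 1/R + 1/L + 1/C; Z_total = 0.002465 - j0.5811 Ω = 0.5811∠-89.8° Ω.
Step 4 — Source phasor: V = 110∠-147.1° V = -92.36 - j59.75 V.
Step 5 — Ohm's law: I = V / Z_total = (-92.36 - j59.75) / (0.002465 - j0.5811) = 102.1 - j159.4 A.
Step 6 — Convert to polar: |I| = 189.3 A, ∠I = -57.3°.

I = 189.3∠-57.3° A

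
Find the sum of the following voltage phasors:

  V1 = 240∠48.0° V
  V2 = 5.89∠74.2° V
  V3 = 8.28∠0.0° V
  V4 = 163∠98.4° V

Step 1 — Convert each phasor to rectangular form:
  V1 = 240·(cos(48.0°) + j·sin(48.0°)) = 160.6 + j178.4 V
  V2 = 5.89·(cos(74.2°) + j·sin(74.2°)) = 1.604 + j5.667 V
  V3 = 8.28·(cos(0.0°) + j·sin(0.0°)) = 8.28 V
  V4 = 163·(cos(98.4°) + j·sin(98.4°)) = -23.81 + j161.3 V
Step 2 — Sum components: V_total = 146.7 + j345.3 V.
Step 3 — Convert to polar: |V_total| = 375.1 V, ∠V_total = 67.0°.

V_total = 375.1∠67.0° V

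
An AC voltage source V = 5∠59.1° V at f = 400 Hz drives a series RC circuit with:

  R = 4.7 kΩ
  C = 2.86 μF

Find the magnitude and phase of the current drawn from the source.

Step 1 — Angular frequency: ω = 2π·f = 2π·400 = 2513 rad/s.
Step 2 — Component impedances:
  R: Z = R = 4700 Ω
  C: Z = 1/(jωC) = -j/(ω·C) = 0 - j139.1 Ω
Step 3 — Series combination: Z_total = R + C = 4700 - j139.1 Ω = 4702∠-1.7° Ω.
Step 4 — Source phasor: V = 5∠59.1° V = 2.568 + j4.29 V.
Step 5 — Ohm's law: I = V / Z_total = (2.568 + j4.29) / (4700 - j139.1) = 0.0005188 + j0.0009282 A.
Step 6 — Convert to polar: |I| = 0.001063 A, ∠I = 60.8°.

I = 0.001063∠60.8° A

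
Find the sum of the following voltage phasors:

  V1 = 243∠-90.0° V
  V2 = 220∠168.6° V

Step 1 — Convert each phasor to rectangular form:
  V1 = 243·(cos(-90.0°) + j·sin(-90.0°)) = 0 - j243 V
  V2 = 220·(cos(168.6°) + j·sin(168.6°)) = -215.7 + j43.48 V
Step 2 — Sum components: V_total = -215.7 - j199.5 V.
Step 3 — Convert to polar: |V_total| = 293.8 V, ∠V_total = -137.2°.

V_total = 293.8∠-137.2° V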